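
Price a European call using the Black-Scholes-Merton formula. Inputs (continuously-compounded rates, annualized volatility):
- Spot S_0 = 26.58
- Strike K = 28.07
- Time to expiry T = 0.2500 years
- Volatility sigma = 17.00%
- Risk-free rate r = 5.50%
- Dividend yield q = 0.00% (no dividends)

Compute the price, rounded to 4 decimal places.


Answer: Price = 0.4703

Derivation:
d1 = (ln(S/K) + (r - q + 0.5*sigma^2) * T) / (sigma * sqrt(T)) = -0.43740985
d2 = d1 - sigma * sqrt(T) = -0.52240985
exp(-rT) = 0.98634410; exp(-qT) = 1.00000000
C = S_0 * exp(-qT) * N(d1) - K * exp(-rT) * N(d2)
N(d1) = 0.33090707; N(d2) = 0.30069250
C = 26.5800 * 1.00000000 * 0.33090707 - 28.0700 * 0.98634410 * 0.30069250 = 0.4703


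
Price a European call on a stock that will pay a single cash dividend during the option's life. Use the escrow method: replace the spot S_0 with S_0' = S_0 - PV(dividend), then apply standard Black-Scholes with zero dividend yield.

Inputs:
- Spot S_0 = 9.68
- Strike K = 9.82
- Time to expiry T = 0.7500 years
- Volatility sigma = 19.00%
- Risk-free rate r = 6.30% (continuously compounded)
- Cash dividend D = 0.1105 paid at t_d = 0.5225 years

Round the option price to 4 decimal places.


Answer: Price = 0.7295

Derivation:
PV(D) = D * exp(-r * t_d) = 0.1105 * 0.96761838 = 0.10692183
S_0' = S_0 - PV(D) = 9.6800 - 0.10692183 = 9.57307817
d1 = (ln(S_0'/K) + (r + sigma^2/2)*T) / (sigma*sqrt(T)) = 0.21465992
d2 = d1 - sigma*sqrt(T) = 0.05011509
exp(-rT) = 0.95384891
N(d1) = 0.58498376; N(d2) = 0.51998466
C = S_0' * N(d1) - K * exp(-rT) * N(d2) = 9.57307817 * 0.58498376 - 9.8200 * 0.95384891 * 0.51998466 = 0.7295


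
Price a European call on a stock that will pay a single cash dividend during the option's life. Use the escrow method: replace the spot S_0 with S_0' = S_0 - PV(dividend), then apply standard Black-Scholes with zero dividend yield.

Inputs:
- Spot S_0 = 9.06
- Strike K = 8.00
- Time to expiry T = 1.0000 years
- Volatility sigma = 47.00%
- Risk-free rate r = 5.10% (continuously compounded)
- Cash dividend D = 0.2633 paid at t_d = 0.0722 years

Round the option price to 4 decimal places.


PV(D) = D * exp(-r * t_d) = 0.2633 * 0.99632457 = 0.26233226
S_0' = S_0 - PV(D) = 9.0600 - 0.26233226 = 8.79766774
d1 = (ln(S_0'/K) + (r + sigma^2/2)*T) / (sigma*sqrt(T)) = 0.54573429
d2 = d1 - sigma*sqrt(T) = 0.07573429
exp(-rT) = 0.95027867
N(d1) = 0.70737570; N(d2) = 0.53018475
C = S_0' * N(d1) - K * exp(-rT) * N(d2) = 8.79766774 * 0.70737570 - 8.0000 * 0.95027867 * 0.53018475 = 2.1927

Answer: Price = 2.1927


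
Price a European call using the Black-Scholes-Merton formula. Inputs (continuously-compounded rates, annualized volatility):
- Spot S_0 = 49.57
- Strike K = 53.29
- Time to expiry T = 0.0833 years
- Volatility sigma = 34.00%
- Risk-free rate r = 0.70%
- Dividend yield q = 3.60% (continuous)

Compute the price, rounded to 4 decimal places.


Answer: Price = 0.6463

Derivation:
d1 = (ln(S/K) + (r - q + 0.5*sigma^2) * T) / (sigma * sqrt(T)) = -0.71297163
d2 = d1 - sigma * sqrt(T) = -0.81110154
exp(-rT) = 0.99941707; exp(-qT) = 0.99700569
C = S_0 * exp(-qT) * N(d1) - K * exp(-rT) * N(d2)
N(d1) = 0.23793166; N(d2) = 0.20865368
C = 49.5700 * 0.99700569 * 0.23793166 - 53.2900 * 0.99941707 * 0.20865368 = 0.6463


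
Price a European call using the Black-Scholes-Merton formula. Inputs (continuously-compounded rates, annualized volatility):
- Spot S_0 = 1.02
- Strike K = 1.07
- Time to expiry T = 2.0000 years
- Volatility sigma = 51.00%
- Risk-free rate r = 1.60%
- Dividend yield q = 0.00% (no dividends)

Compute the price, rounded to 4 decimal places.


Answer: Price = 0.2815

Derivation:
d1 = (ln(S/K) + (r - q + 0.5*sigma^2) * T) / (sigma * sqrt(T)) = 0.33864034
d2 = d1 - sigma * sqrt(T) = -0.38260858
exp(-rT) = 0.96850658; exp(-qT) = 1.00000000
C = S_0 * exp(-qT) * N(d1) - K * exp(-rT) * N(d2)
N(d1) = 0.63255966; N(d2) = 0.35100501
C = 1.0200 * 1.00000000 * 0.63255966 - 1.0700 * 0.96850658 * 0.35100501 = 0.2815


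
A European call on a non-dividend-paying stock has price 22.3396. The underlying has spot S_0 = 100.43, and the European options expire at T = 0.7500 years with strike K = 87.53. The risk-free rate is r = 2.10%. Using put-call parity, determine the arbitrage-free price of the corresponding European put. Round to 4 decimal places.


Put-call parity: C - P = S_0 * exp(-qT) - K * exp(-rT).
S_0 * exp(-qT) = 100.4300 * 1.00000000 = 100.43000000
K * exp(-rT) = 87.5300 * 0.98437338 = 86.16220218
P = C - S*exp(-qT) + K*exp(-rT)
P = 22.3396 - 100.43000000 + 86.16220218 = 8.0718

Answer: Put price = 8.0718


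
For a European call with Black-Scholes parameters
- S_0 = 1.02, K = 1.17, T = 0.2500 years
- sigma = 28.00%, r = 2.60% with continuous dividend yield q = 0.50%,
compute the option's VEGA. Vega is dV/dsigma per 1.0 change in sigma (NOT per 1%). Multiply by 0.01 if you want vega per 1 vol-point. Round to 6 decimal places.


Answer: Vega = 0.138877

Derivation:
d1 = -0.8725080108; d2 = -1.0125080108
phi(d1) = 0.2726480124; exp(-qT) = 0.9987507809; exp(-rT) = 0.9935210793
Vega = S * exp(-qT) * phi(d1) * sqrt(T) = 1.0200 * 0.9987507809 * 0.2726480124 * 0.5000000000 = 0.138877


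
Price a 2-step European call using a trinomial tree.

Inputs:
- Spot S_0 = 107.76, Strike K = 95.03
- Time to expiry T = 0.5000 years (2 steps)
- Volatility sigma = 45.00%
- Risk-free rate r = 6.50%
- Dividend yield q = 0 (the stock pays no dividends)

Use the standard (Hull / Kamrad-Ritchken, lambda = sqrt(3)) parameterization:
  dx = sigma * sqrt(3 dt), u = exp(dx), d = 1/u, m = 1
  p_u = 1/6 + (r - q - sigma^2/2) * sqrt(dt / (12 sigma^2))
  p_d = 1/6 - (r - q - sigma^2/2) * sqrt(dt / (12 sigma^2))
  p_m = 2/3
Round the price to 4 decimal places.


Answer: Price = V(0,0) = 22.2373

Derivation:
dt = T/N = 0.250000; dx = sigma*sqrt(3*dt) = 0.389711
u = exp(dx) = 1.476555; d = 1/u = 0.677252
p_u = 0.155039, p_m = 0.666667, p_d = 0.178294
Discount per step: exp(-r*dt) = 0.983881
Stock lattice S(k, j) with j the centered position index:
  k=0: S(0,+0) = 107.7600
  k=1: S(1,-1) = 72.9807; S(1,+0) = 107.7600; S(1,+1) = 159.1135
  k=2: S(2,-2) = 49.4263; S(2,-1) = 72.9807; S(2,+0) = 107.7600; S(2,+1) = 159.1135; S(2,+2) = 234.9398
Terminal payoffs V(N, j) = max(S_T - K, 0):
  V(2,-2) = 0.000000; V(2,-1) = 0.000000; V(2,+0) = 12.730000; V(2,+1) = 64.083529; V(2,+2) = 139.909820
Backward induction: V(k, j) = exp(-r*dt) * [p_u * V(k+1, j+1) + p_m * V(k+1, j) + p_d * V(k+1, j-1)]
  V(1,-1) = exp(-r*dt) * [p_u*12.730000 + p_m*0.000000 + p_d*0.000000] = 1.941840
  V(1,+0) = exp(-r*dt) * [p_u*64.083529 + p_m*12.730000 + p_d*0.000000] = 18.125203
  V(1,+1) = exp(-r*dt) * [p_u*139.909820 + p_m*64.083529 + p_d*12.730000] = 65.608727
  V(0,+0) = exp(-r*dt) * [p_u*65.608727 + p_m*18.125203 + p_d*1.941840] = 22.237321


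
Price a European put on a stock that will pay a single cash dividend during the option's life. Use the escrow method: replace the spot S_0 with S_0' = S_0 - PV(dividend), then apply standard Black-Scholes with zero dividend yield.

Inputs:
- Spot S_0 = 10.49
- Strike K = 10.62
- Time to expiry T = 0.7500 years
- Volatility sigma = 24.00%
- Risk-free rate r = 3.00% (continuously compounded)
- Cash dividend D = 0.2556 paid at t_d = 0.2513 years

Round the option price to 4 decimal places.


PV(D) = D * exp(-r * t_d) = 0.2556 * 0.99248935 = 0.25368028
S_0' = S_0 - PV(D) = 10.4900 - 0.25368028 = 10.23631972
d1 = (ln(S_0'/K) + (r + sigma^2/2)*T) / (sigma*sqrt(T)) = 0.03513723
d2 = d1 - sigma*sqrt(T) = -0.17270886
exp(-rT) = 0.97775124
N(-d1) = 0.48598516; N(-d2) = 0.56855986
P = K * exp(-rT) * N(-d2) - S_0' * N(-d1) = 10.6200 * 0.97775124 * 0.56855986 - 10.23631972 * 0.48598516 = 0.9291

Answer: Price = 0.9291


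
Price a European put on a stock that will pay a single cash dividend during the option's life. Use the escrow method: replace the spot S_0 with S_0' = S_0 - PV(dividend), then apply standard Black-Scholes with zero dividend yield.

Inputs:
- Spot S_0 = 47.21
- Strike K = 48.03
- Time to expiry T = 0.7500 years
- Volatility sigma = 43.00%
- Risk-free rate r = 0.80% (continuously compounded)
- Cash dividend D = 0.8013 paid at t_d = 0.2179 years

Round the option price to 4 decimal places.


Answer: Price = 7.6397

Derivation:
PV(D) = D * exp(-r * t_d) = 0.8013 * 0.99825832 = 0.79990439
S_0' = S_0 - PV(D) = 47.2100 - 0.79990439 = 46.41009561
d1 = (ln(S_0'/K) + (r + sigma^2/2)*T) / (sigma*sqrt(T)) = 0.11017642
d2 = d1 - sigma*sqrt(T) = -0.26221451
exp(-rT) = 0.99401796
N(-d1) = 0.45613473; N(-d2) = 0.60342197
P = K * exp(-rT) * N(-d2) - S_0' * N(-d1) = 48.0300 * 0.99401796 * 0.60342197 - 46.41009561 * 0.45613473 = 7.6397


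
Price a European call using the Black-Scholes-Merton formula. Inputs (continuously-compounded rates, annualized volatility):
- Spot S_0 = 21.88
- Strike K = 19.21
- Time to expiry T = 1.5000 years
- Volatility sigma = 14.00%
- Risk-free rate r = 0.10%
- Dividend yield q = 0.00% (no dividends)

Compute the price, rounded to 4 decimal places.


Answer: Price = 3.1446

Derivation:
d1 = (ln(S/K) + (r - q + 0.5*sigma^2) * T) / (sigma * sqrt(T)) = 0.85348388
d2 = d1 - sigma * sqrt(T) = 0.68201960
exp(-rT) = 0.99850112; exp(-qT) = 1.00000000
C = S_0 * exp(-qT) * N(d1) - K * exp(-rT) * N(d2)
N(d1) = 0.80330449; N(d2) = 0.75238672
C = 21.8800 * 1.00000000 * 0.80330449 - 19.2100 * 0.99850112 * 0.75238672 = 3.1446


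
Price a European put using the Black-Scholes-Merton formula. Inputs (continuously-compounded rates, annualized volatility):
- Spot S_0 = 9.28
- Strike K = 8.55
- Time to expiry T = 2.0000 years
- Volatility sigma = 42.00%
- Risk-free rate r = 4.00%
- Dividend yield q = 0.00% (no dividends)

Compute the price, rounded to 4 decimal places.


d1 = (ln(S/K) + (r - q + 0.5*sigma^2) * T) / (sigma * sqrt(T)) = 0.56960863
d2 = d1 - sigma * sqrt(T) = -0.02436107
exp(-rT) = 0.92311635; exp(-qT) = 1.00000000
P = K * exp(-rT) * N(-d2) - S_0 * exp(-qT) * N(-d1)
N(-d1) = 0.28447159; N(-d2) = 0.50971770
P = 8.5500 * 0.92311635 * 0.50971770 - 9.2800 * 1.00000000 * 0.28447159 = 1.3831

Answer: Price = 1.3831


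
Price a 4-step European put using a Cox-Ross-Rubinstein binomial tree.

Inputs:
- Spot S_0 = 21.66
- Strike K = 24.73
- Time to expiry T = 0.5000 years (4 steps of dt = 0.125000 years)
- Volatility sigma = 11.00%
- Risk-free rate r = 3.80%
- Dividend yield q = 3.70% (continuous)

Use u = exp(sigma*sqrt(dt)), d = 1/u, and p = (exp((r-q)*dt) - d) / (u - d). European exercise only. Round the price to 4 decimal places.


Answer: Price = V(0,0) = 3.0347

Derivation:
dt = T/N = 0.125000
u = exp(sigma*sqrt(dt)) = 1.039657; d = 1/u = 0.961856
p = (exp((r-q)*dt) - d) / (u - d) = 0.491885
Discount per step: exp(-r*dt) = 0.995261
Stock lattice S(k, i) with i counting down-moves:
  k=0: S(0,0) = 21.6600
  k=1: S(1,0) = 22.5190; S(1,1) = 20.8338
  k=2: S(2,0) = 23.4120; S(2,1) = 21.6600; S(2,2) = 20.0391
  k=3: S(3,0) = 24.3405; S(3,1) = 22.5190; S(3,2) = 20.8338; S(3,3) = 19.2747
  k=4: S(4,0) = 25.3057; S(4,1) = 23.4120; S(4,2) = 21.6600; S(4,3) = 20.0391; S(4,4) = 18.5395
Terminal payoffs V(N, i) = max(K - S_T, 0):
  V(4,0) = 0.000000; V(4,1) = 1.317994; V(4,2) = 3.070000; V(4,3) = 4.690897; V(4,4) = 6.190497
Backward induction: V(k, i) = exp(-r*dt) * [p * V(k+1, i) + (1-p) * V(k+1, i+1)].
  V(3,0) = exp(-r*dt) * [p*0.000000 + (1-p)*1.317994] = 0.666518
  V(3,1) = exp(-r*dt) * [p*1.317994 + (1-p)*3.070000] = 2.197750
  V(3,2) = exp(-r*dt) * [p*3.070000 + (1-p)*4.690897] = 3.875151
  V(3,3) = exp(-r*dt) * [p*4.690897 + (1-p)*6.190497] = 5.427026
  V(2,0) = exp(-r*dt) * [p*0.666518 + (1-p)*2.197750] = 1.437714
  V(2,1) = exp(-r*dt) * [p*2.197750 + (1-p)*3.875151] = 3.035609
  V(2,2) = exp(-r*dt) * [p*3.875151 + (1-p)*5.427026] = 4.641582
  V(1,0) = exp(-r*dt) * [p*1.437714 + (1-p)*3.035609] = 2.238968
  V(1,1) = exp(-r*dt) * [p*3.035609 + (1-p)*4.641582] = 3.833375
  V(0,0) = exp(-r*dt) * [p*2.238968 + (1-p)*3.833375] = 3.034661


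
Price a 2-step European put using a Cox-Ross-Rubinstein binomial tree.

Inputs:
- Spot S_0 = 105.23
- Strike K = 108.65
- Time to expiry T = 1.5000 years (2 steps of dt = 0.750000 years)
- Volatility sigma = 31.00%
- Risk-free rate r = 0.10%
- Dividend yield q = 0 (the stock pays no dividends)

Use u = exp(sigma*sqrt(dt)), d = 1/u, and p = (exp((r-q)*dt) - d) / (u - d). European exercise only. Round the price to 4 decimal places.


Answer: Price = V(0,0) = 16.7216

Derivation:
dt = T/N = 0.750000
u = exp(sigma*sqrt(dt)) = 1.307959; d = 1/u = 0.764550
p = (exp((r-q)*dt) - d) / (u - d) = 0.434664
Discount per step: exp(-r*dt) = 0.999250
Stock lattice S(k, i) with i counting down-moves:
  k=0: S(0,0) = 105.2300
  k=1: S(1,0) = 137.6365; S(1,1) = 80.4536
  k=2: S(2,0) = 180.0229; S(2,1) = 105.2300; S(2,2) = 61.5108
Terminal payoffs V(N, i) = max(K - S_T, 0):
  V(2,0) = 0.000000; V(2,1) = 3.420000; V(2,2) = 47.139205
Backward induction: V(k, i) = exp(-r*dt) * [p * V(k+1, i) + (1-p) * V(k+1, i+1)].
  V(1,0) = exp(-r*dt) * [p*0.000000 + (1-p)*3.420000] = 1.932000
  V(1,1) = exp(-r*dt) * [p*3.420000 + (1-p)*47.139205] = 28.114948
  V(0,0) = exp(-r*dt) * [p*1.932000 + (1-p)*28.114948] = 16.721618


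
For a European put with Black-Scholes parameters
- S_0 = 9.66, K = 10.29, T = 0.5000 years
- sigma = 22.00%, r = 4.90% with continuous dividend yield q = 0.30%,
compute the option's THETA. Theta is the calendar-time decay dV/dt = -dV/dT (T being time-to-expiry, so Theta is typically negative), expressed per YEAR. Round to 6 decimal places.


d1 = -0.1804980159; d2 = -0.3360615077
phi(d1) = 0.3924962484; exp(-qT) = 0.9985011244; exp(-rT) = 0.9757976889
Theta = -S*exp(-qT)*phi(d1)*sigma/(2*sqrt(T)) + r*K*exp(-rT)*N(-d2) - q*S*exp(-qT)*N(-d1)
N(-d1) = 0.5716191940; N(-d2) = 0.6315877578; sqrt(T) = 0.7071067812
Term 1 = -9.6600 * 0.9985011244 * 0.3924962484 * 0.2200 / (2 * 0.7071067812) = -0.5889370514
Term 2 = 0.0490 * 10.2900 * 0.9757976889 * 0.6315877578 = 0.3107455681
Term 3 = -0.0030 * 9.6600 * 0.9985011244 * 0.5716191940 = -0.0165406946
Theta = -0.5889370514 + (0.3107455681) + (-0.0165406946) = -0.294732

Answer: Theta = -0.294732


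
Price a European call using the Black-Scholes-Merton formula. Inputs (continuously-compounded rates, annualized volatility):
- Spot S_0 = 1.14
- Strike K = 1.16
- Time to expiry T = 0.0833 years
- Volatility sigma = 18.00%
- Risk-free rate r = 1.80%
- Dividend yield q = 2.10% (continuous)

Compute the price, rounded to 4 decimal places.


d1 = (ln(S/K) + (r - q + 0.5*sigma^2) * T) / (sigma * sqrt(T)) = -0.31360593
d2 = d1 - sigma * sqrt(T) = -0.36555706
exp(-rT) = 0.99850172; exp(-qT) = 0.99825223
C = S_0 * exp(-qT) * N(d1) - K * exp(-rT) * N(d2)
N(d1) = 0.37691018; N(d2) = 0.35734781
C = 1.1400 * 0.99825223 * 0.37691018 - 1.1600 * 0.99850172 * 0.35734781 = 0.0150

Answer: Price = 0.0150


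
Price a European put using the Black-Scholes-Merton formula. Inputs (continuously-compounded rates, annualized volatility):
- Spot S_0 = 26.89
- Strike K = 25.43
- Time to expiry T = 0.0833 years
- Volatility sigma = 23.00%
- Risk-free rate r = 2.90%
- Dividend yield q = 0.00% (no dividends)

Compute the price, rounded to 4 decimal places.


d1 = (ln(S/K) + (r - q + 0.5*sigma^2) * T) / (sigma * sqrt(T)) = 0.91054616
d2 = d1 - sigma * sqrt(T) = 0.84416416
exp(-rT) = 0.99758722; exp(-qT) = 1.00000000
P = K * exp(-rT) * N(-d2) - S_0 * exp(-qT) * N(-d1)
N(-d1) = 0.18126727; N(-d2) = 0.19928884
P = 25.4300 * 0.99758722 * 0.19928884 - 26.8900 * 1.00000000 * 0.18126727 = 0.1814

Answer: Price = 0.1814


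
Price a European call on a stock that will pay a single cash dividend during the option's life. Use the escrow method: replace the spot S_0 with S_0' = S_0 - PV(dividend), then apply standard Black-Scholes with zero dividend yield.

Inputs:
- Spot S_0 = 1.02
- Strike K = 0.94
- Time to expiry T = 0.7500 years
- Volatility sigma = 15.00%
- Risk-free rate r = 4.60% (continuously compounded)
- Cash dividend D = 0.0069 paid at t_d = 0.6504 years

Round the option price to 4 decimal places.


Answer: Price = 0.1190

Derivation:
PV(D) = D * exp(-r * t_d) = 0.0069 * 0.97052473 = 0.00669662
S_0' = S_0 - PV(D) = 1.0200 - 0.00669662 = 1.01330338
d1 = (ln(S_0'/K) + (r + sigma^2/2)*T) / (sigma*sqrt(T)) = 0.90858436
d2 = d1 - sigma*sqrt(T) = 0.77868055
exp(-rT) = 0.96608834
N(d1) = 0.81821522; N(d2) = 0.78191604
C = S_0' * N(d1) - K * exp(-rT) * N(d2) = 1.01330338 * 0.81821522 - 0.9400 * 0.96608834 * 0.78191604 = 0.1190


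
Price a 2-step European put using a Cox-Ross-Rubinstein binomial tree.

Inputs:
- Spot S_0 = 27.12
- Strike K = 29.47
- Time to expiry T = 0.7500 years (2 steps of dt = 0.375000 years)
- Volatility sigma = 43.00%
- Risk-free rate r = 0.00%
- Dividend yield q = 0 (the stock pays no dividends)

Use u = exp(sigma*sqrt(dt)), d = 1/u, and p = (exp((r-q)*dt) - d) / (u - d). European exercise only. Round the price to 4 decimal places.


dt = T/N = 0.375000
u = exp(sigma*sqrt(dt)) = 1.301243; d = 1/u = 0.768496
p = (exp((r-q)*dt) - d) / (u - d) = 0.434548
Discount per step: exp(-r*dt) = 1.000000
Stock lattice S(k, i) with i counting down-moves:
  k=0: S(0,0) = 27.1200
  k=1: S(1,0) = 35.2897; S(1,1) = 20.8416
  k=2: S(2,0) = 45.9205; S(2,1) = 27.1200; S(2,2) = 16.0167
Terminal payoffs V(N, i) = max(K - S_T, 0):
  V(2,0) = 0.000000; V(2,1) = 2.350000; V(2,2) = 13.453312
Backward induction: V(k, i) = exp(-r*dt) * [p * V(k+1, i) + (1-p) * V(k+1, i+1)].
  V(1,0) = exp(-r*dt) * [p*0.000000 + (1-p)*2.350000] = 1.328813
  V(1,1) = exp(-r*dt) * [p*2.350000 + (1-p)*13.453312] = 8.628393
  V(0,0) = exp(-r*dt) * [p*1.328813 + (1-p)*8.628393] = 5.456377

Answer: Price = V(0,0) = 5.4564


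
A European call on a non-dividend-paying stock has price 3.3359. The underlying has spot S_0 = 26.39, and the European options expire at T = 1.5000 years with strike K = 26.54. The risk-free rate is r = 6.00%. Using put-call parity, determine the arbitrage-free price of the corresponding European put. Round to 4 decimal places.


Put-call parity: C - P = S_0 * exp(-qT) - K * exp(-rT).
S_0 * exp(-qT) = 26.3900 * 1.00000000 = 26.39000000
K * exp(-rT) = 26.5400 * 0.91393119 = 24.25573366
P = C - S*exp(-qT) + K*exp(-rT)
P = 3.3359 - 26.39000000 + 24.25573366 = 1.2016

Answer: Put price = 1.2016


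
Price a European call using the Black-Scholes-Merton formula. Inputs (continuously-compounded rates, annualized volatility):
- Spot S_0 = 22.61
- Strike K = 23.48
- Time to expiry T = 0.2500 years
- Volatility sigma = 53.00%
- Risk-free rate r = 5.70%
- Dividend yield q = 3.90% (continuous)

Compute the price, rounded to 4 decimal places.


Answer: Price = 2.0403

Derivation:
d1 = (ln(S/K) + (r - q + 0.5*sigma^2) * T) / (sigma * sqrt(T)) = 0.00700299
d2 = d1 - sigma * sqrt(T) = -0.25799701
exp(-rT) = 0.98585105; exp(-qT) = 0.99029738
C = S_0 * exp(-qT) * N(d1) - K * exp(-rT) * N(d2)
N(d1) = 0.50279376; N(d2) = 0.39820461
C = 22.6100 * 0.99029738 * 0.50279376 - 23.4800 * 0.98585105 * 0.39820461 = 2.0403


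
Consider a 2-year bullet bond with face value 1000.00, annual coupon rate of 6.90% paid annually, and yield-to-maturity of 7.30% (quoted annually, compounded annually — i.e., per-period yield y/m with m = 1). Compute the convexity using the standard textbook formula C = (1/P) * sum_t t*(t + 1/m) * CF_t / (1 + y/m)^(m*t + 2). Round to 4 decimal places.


Coupon per period c = face * coupon_rate / m = 69.000000
Periods per year m = 1; per-period yield y/m = 0.073000
Number of cashflows N = 2
Cashflows (t years, CF_t, discount factor 1/(1+y/m)^(m*t), PV):
  t = 1.0000: CF_t = 69.000000, DF = 0.931966, PV = 64.305685
  t = 2.0000: CF_t = 1069.000000, DF = 0.868561, PV = 928.492203
Price P = sum_t PV_t = 992.797888
Convexity numerator sum_t t*(t + 1/m) * CF_t / (1+y/m)^(m*t + 2):
  t = 1.0000: term = 111.706880
  t = 2.0000: term = 4838.715276
Convexity = (1/P) * sum = 4950.422156 / 992.797888 = 4.986334

Answer: Convexity = 4.9863


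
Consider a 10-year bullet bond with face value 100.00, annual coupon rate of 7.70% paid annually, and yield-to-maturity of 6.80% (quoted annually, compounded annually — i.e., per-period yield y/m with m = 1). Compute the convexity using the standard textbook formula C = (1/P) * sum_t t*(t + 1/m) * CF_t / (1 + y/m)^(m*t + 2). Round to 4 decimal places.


Coupon per period c = face * coupon_rate / m = 7.700000
Periods per year m = 1; per-period yield y/m = 0.068000
Number of cashflows N = 10
Cashflows (t years, CF_t, discount factor 1/(1+y/m)^(m*t), PV):
  t = 1.0000: CF_t = 7.700000, DF = 0.936330, PV = 7.209738
  t = 2.0000: CF_t = 7.700000, DF = 0.876713, PV = 6.750691
  t = 3.0000: CF_t = 7.700000, DF = 0.820892, PV = 6.320872
  t = 4.0000: CF_t = 7.700000, DF = 0.768626, PV = 5.918419
  t = 5.0000: CF_t = 7.700000, DF = 0.719687, PV = 5.541591
  t = 6.0000: CF_t = 7.700000, DF = 0.673864, PV = 5.188756
  t = 7.0000: CF_t = 7.700000, DF = 0.630959, PV = 4.858385
  t = 8.0000: CF_t = 7.700000, DF = 0.590786, PV = 4.549050
  t = 9.0000: CF_t = 7.700000, DF = 0.553170, PV = 4.259410
  t = 10.0000: CF_t = 107.700000, DF = 0.517950, PV = 55.783168
Price P = sum_t PV_t = 106.380079
Convexity numerator sum_t t*(t + 1/m) * CF_t / (1+y/m)^(m*t + 2):
  t = 1.0000: term = 12.641743
  t = 2.0000: term = 35.510515
  t = 3.0000: term = 66.499091
  t = 4.0000: term = 103.775111
  t = 5.0000: term = 145.751560
  t = 6.0000: term = 191.060097
  t = 7.0000: term = 238.526963
  t = 8.0000: term = 287.151239
  t = 9.0000: term = 336.085252
  t = 10.0000: term = 5379.641760
Convexity = (1/P) * sum = 6796.643329 / 106.380079 = 63.890189

Answer: Convexity = 63.8902


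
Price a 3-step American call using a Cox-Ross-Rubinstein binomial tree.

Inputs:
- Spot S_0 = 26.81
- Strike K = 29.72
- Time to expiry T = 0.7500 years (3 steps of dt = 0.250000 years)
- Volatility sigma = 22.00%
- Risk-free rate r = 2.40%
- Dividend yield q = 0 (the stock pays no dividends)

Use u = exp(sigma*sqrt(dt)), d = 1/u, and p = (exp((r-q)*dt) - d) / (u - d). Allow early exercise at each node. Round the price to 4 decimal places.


Answer: Price = V(0,0) = 1.0050

Derivation:
dt = T/N = 0.250000
u = exp(sigma*sqrt(dt)) = 1.116278; d = 1/u = 0.895834
p = (exp((r-q)*dt) - d) / (u - d) = 0.499827
Discount per step: exp(-r*dt) = 0.994018
Stock lattice S(k, i) with i counting down-moves:
  k=0: S(0,0) = 26.8100
  k=1: S(1,0) = 29.9274; S(1,1) = 24.0173
  k=2: S(2,0) = 33.4073; S(2,1) = 26.8100; S(2,2) = 21.5155
  k=3: S(3,0) = 37.2919; S(3,1) = 29.9274; S(3,2) = 24.0173; S(3,3) = 19.2743
Terminal payoffs V(N, i) = max(S_T - K, 0):
  V(3,0) = 7.571856; V(3,1) = 0.207415; V(3,2) = 0.000000; V(3,3) = 0.000000
Backward induction: V(k, i) = exp(-r*dt) * [p * V(k+1, i) + (1-p) * V(k+1, i+1)]; then take max(V_cont, immediate exercise) for American.
  V(2,0) = exp(-r*dt) * [p*7.571856 + (1-p)*0.207415] = 3.865103; exercise = 3.687317; V(2,0) = max -> 3.865103
  V(2,1) = exp(-r*dt) * [p*0.207415 + (1-p)*0.000000] = 0.103052; exercise = 0.000000; V(2,1) = max -> 0.103052
  V(2,2) = exp(-r*dt) * [p*0.000000 + (1-p)*0.000000] = 0.000000; exercise = 0.000000; V(2,2) = max -> 0.000000
  V(1,0) = exp(-r*dt) * [p*3.865103 + (1-p)*0.103052] = 1.971563; exercise = 0.207415; V(1,0) = max -> 1.971563
  V(1,1) = exp(-r*dt) * [p*0.103052 + (1-p)*0.000000] = 0.051200; exercise = 0.000000; V(1,1) = max -> 0.051200
  V(0,0) = exp(-r*dt) * [p*1.971563 + (1-p)*0.051200] = 1.005002; exercise = 0.000000; V(0,0) = max -> 1.005002


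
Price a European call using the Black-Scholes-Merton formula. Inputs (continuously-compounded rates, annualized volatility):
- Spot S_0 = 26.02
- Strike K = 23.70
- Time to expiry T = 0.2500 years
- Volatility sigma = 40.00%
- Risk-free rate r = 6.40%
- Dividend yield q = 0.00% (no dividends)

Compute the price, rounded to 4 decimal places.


Answer: Price = 3.5989

Derivation:
d1 = (ln(S/K) + (r - q + 0.5*sigma^2) * T) / (sigma * sqrt(T)) = 0.64695212
d2 = d1 - sigma * sqrt(T) = 0.44695212
exp(-rT) = 0.98412732; exp(-qT) = 1.00000000
C = S_0 * exp(-qT) * N(d1) - K * exp(-rT) * N(d2)
N(d1) = 0.74116854; N(d2) = 0.67254519
C = 26.0200 * 1.00000000 * 0.74116854 - 23.7000 * 0.98412732 * 0.67254519 = 3.5989


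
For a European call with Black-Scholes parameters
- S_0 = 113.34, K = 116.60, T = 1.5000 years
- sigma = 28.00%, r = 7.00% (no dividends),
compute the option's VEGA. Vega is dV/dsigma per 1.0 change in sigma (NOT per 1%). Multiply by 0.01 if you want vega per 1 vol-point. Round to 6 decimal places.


d1 = 0.3949594494; d2 = 0.0520308854
phi(d1) = 0.3690087153; exp(-qT) = 1.0000000000; exp(-rT) = 0.9003245226
Vega = S * exp(-qT) * phi(d1) * sqrt(T) = 113.3400 * 1.0000000000 * 0.3690087153 * 1.2247448714 = 51.223053

Answer: Vega = 51.223053


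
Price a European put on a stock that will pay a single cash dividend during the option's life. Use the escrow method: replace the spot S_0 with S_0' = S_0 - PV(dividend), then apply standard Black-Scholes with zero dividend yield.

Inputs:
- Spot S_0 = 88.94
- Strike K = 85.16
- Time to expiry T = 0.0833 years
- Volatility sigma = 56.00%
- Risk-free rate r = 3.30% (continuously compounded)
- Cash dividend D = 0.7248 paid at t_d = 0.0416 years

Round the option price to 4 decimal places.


PV(D) = D * exp(-r * t_d) = 0.7248 * 0.99862814 = 0.72380568
S_0' = S_0 - PV(D) = 88.9400 - 0.72380568 = 88.21619432
d1 = (ln(S_0'/K) + (r + sigma^2/2)*T) / (sigma*sqrt(T)) = 0.31597105
d2 = d1 - sigma*sqrt(T) = 0.15434531
exp(-rT) = 0.99725487
N(-d1) = 0.37601224; N(-d2) = 0.43866874
P = K * exp(-rT) * N(-d2) - S_0' * N(-d1) = 85.1600 * 0.99725487 * 0.43866874 - 88.21619432 * 0.37601224 = 4.0841

Answer: Price = 4.0841


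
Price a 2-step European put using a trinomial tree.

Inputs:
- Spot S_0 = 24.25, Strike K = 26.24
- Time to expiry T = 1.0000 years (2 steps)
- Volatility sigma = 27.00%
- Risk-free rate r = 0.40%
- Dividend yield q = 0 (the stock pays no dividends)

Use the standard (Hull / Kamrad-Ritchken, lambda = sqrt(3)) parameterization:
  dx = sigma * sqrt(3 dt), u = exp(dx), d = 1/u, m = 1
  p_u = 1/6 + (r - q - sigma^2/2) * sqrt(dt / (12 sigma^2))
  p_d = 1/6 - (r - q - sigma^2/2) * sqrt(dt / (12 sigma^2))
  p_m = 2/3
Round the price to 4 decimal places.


dt = T/N = 0.500000; dx = sigma*sqrt(3*dt) = 0.330681
u = exp(dx) = 1.391916; d = 1/u = 0.718434
p_u = 0.142134, p_m = 0.666667, p_d = 0.191199
Discount per step: exp(-r*dt) = 0.998002
Stock lattice S(k, j) with j the centered position index:
  k=0: S(0,+0) = 24.2500
  k=1: S(1,-1) = 17.4220; S(1,+0) = 24.2500; S(1,+1) = 33.7540
  k=2: S(2,-2) = 12.5166; S(2,-1) = 17.4220; S(2,+0) = 24.2500; S(2,+1) = 33.7540; S(2,+2) = 46.9827
Terminal payoffs V(N, j) = max(K - S_T, 0):
  V(2,-2) = 13.723417; V(2,-1) = 8.817970; V(2,+0) = 1.990000; V(2,+1) = 0.000000; V(2,+2) = 0.000000
Backward induction: V(k, j) = exp(-r*dt) * [p_u * V(k+1, j+1) + p_m * V(k+1, j) + p_d * V(k+1, j-1)]
  V(1,-1) = exp(-r*dt) * [p_u*1.990000 + p_m*8.817970 + p_d*13.723417] = 8.767849
  V(1,+0) = exp(-r*dt) * [p_u*0.000000 + p_m*1.990000 + p_d*8.817970] = 3.006638
  V(1,+1) = exp(-r*dt) * [p_u*0.000000 + p_m*0.000000 + p_d*1.990000] = 0.379727
  V(0,+0) = exp(-r*dt) * [p_u*0.379727 + p_m*3.006638 + p_d*8.767849] = 3.727342

Answer: Price = V(0,0) = 3.7273


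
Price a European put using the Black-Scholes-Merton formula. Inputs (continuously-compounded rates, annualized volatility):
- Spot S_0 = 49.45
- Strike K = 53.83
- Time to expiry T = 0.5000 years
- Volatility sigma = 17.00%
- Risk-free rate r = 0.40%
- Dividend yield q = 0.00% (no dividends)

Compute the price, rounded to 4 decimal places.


Answer: Price = 5.1728

Derivation:
d1 = (ln(S/K) + (r - q + 0.5*sigma^2) * T) / (sigma * sqrt(T)) = -0.62927408
d2 = d1 - sigma * sqrt(T) = -0.74948223
exp(-rT) = 0.99800200; exp(-qT) = 1.00000000
P = K * exp(-rT) * N(-d2) - S_0 * exp(-qT) * N(-d1)
N(-d1) = 0.73541518; N(-d2) = 0.77321670
P = 53.8300 * 0.99800200 * 0.77321670 - 49.4500 * 1.00000000 * 0.73541518 = 5.1728


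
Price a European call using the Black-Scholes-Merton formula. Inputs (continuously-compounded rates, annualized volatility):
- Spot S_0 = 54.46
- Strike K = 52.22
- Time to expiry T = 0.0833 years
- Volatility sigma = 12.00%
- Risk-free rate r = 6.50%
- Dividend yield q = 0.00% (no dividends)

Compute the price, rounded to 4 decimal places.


d1 = (ln(S/K) + (r - q + 0.5*sigma^2) * T) / (sigma * sqrt(T)) = 1.38635627
d2 = d1 - sigma * sqrt(T) = 1.35172218
exp(-rT) = 0.99460013; exp(-qT) = 1.00000000
C = S_0 * exp(-qT) * N(d1) - K * exp(-rT) * N(d2)
N(d1) = 0.91718093; N(d2) = 0.91176790
C = 54.4600 * 1.00000000 * 0.91718093 - 52.2200 * 0.99460013 * 0.91176790 = 2.5943

Answer: Price = 2.5943


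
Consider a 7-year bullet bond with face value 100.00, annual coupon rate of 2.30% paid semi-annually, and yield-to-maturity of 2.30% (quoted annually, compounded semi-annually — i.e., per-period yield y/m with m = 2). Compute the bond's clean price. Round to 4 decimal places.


Answer: Price = 100.0000

Derivation:
Coupon per period c = face * coupon_rate / m = 1.150000
Periods per year m = 2; per-period yield y/m = 0.011500
Number of cashflows N = 14
Cashflows (t years, CF_t, discount factor 1/(1+y/m)^(m*t), PV):
  t = 0.5000: CF_t = 1.150000, DF = 0.988631, PV = 1.136925
  t = 1.0000: CF_t = 1.150000, DF = 0.977391, PV = 1.123999
  t = 1.5000: CF_t = 1.150000, DF = 0.966279, PV = 1.111220
  t = 2.0000: CF_t = 1.150000, DF = 0.955293, PV = 1.098587
  t = 2.5000: CF_t = 1.150000, DF = 0.944432, PV = 1.086096
  t = 3.0000: CF_t = 1.150000, DF = 0.933694, PV = 1.073748
  t = 3.5000: CF_t = 1.150000, DF = 0.923079, PV = 1.061541
  t = 4.0000: CF_t = 1.150000, DF = 0.912584, PV = 1.049472
  t = 4.5000: CF_t = 1.150000, DF = 0.902209, PV = 1.037540
  t = 5.0000: CF_t = 1.150000, DF = 0.891951, PV = 1.025744
  t = 5.5000: CF_t = 1.150000, DF = 0.881810, PV = 1.014082
  t = 6.0000: CF_t = 1.150000, DF = 0.871785, PV = 1.002553
  t = 6.5000: CF_t = 1.150000, DF = 0.861873, PV = 0.991154
  t = 7.0000: CF_t = 101.150000, DF = 0.852075, PV = 86.187338
Price P = sum_t PV_t = 100.000000


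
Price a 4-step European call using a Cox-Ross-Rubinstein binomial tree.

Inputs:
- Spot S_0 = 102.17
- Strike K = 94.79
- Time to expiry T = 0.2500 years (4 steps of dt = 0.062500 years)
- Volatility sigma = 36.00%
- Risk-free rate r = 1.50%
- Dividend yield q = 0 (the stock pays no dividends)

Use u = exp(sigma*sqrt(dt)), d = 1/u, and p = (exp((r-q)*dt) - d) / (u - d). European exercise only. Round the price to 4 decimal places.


dt = T/N = 0.062500
u = exp(sigma*sqrt(dt)) = 1.094174; d = 1/u = 0.913931
p = (exp((r-q)*dt) - d) / (u - d) = 0.482719
Discount per step: exp(-r*dt) = 0.999063
Stock lattice S(k, i) with i counting down-moves:
  k=0: S(0,0) = 102.1700
  k=1: S(1,0) = 111.7918; S(1,1) = 93.3763
  k=2: S(2,0) = 122.3197; S(2,1) = 102.1700; S(2,2) = 85.3396
  k=3: S(3,0) = 133.8391; S(3,1) = 111.7918; S(3,2) = 93.3763; S(3,3) = 77.9945
  k=4: S(4,0) = 146.4433; S(4,1) = 122.3197; S(4,2) = 102.1700; S(4,3) = 85.3396; S(4,4) = 71.2816
Terminal payoffs V(N, i) = max(S_T - K, 0):
  V(4,0) = 51.653266; V(4,1) = 27.529698; V(4,2) = 7.380000; V(4,3) = 0.000000; V(4,4) = 0.000000
Backward induction: V(k, i) = exp(-r*dt) * [p * V(k+1, i) + (1-p) * V(k+1, i+1)].
  V(3,0) = exp(-r*dt) * [p*51.653266 + (1-p)*27.529698] = 39.137892
  V(3,1) = exp(-r*dt) * [p*27.529698 + (1-p)*7.380000] = 17.090611
  V(3,2) = exp(-r*dt) * [p*7.380000 + (1-p)*0.000000] = 3.559127
  V(3,3) = exp(-r*dt) * [p*0.000000 + (1-p)*0.000000] = 0.000000
  V(2,0) = exp(-r*dt) * [p*39.137892 + (1-p)*17.090611] = 27.707263
  V(2,1) = exp(-r*dt) * [p*17.090611 + (1-p)*3.559127] = 10.081574
  V(2,2) = exp(-r*dt) * [p*3.559127 + (1-p)*0.000000] = 1.716448
  V(1,0) = exp(-r*dt) * [p*27.707263 + (1-p)*10.081574] = 18.572408
  V(1,1) = exp(-r*dt) * [p*10.081574 + (1-p)*1.716448] = 5.749061
  V(0,0) = exp(-r*dt) * [p*18.572408 + (1-p)*5.749061] = 11.927945

Answer: Price = V(0,0) = 11.9279


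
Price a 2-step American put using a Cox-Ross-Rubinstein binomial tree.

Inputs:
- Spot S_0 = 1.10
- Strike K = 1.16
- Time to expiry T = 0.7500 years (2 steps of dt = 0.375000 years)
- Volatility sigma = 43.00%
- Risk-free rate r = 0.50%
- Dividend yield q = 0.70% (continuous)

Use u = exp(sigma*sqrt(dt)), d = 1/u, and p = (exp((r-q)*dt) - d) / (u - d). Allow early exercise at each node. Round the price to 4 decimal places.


dt = T/N = 0.375000
u = exp(sigma*sqrt(dt)) = 1.301243; d = 1/u = 0.768496
p = (exp((r-q)*dt) - d) / (u - d) = 0.433140
Discount per step: exp(-r*dt) = 0.998127
Stock lattice S(k, i) with i counting down-moves:
  k=0: S(0,0) = 1.1000
  k=1: S(1,0) = 1.4314; S(1,1) = 0.8453
  k=2: S(2,0) = 1.8626; S(2,1) = 1.1000; S(2,2) = 0.6496
Terminal payoffs V(N, i) = max(K - S_T, 0):
  V(2,0) = 0.000000; V(2,1) = 0.060000; V(2,2) = 0.510356
Backward induction: V(k, i) = exp(-r*dt) * [p * V(k+1, i) + (1-p) * V(k+1, i+1)]; then take max(V_cont, immediate exercise) for American.
  V(1,0) = exp(-r*dt) * [p*0.000000 + (1-p)*0.060000] = 0.033948; exercise = 0.000000; V(1,0) = max -> 0.033948
  V(1,1) = exp(-r*dt) * [p*0.060000 + (1-p)*0.510356] = 0.314698; exercise = 0.314655; V(1,1) = max -> 0.314698
  V(0,0) = exp(-r*dt) * [p*0.033948 + (1-p)*0.314698] = 0.192732; exercise = 0.060000; V(0,0) = max -> 0.192732

Answer: Price = V(0,0) = 0.1927


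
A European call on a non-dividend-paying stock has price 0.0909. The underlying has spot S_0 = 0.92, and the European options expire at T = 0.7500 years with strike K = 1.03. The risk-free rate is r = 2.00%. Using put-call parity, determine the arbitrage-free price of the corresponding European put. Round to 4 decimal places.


Put-call parity: C - P = S_0 * exp(-qT) - K * exp(-rT).
S_0 * exp(-qT) = 0.9200 * 1.00000000 = 0.92000000
K * exp(-rT) = 1.0300 * 0.98511194 = 1.01466530
P = C - S*exp(-qT) + K*exp(-rT)
P = 0.0909 - 0.92000000 + 1.01466530 = 0.1856

Answer: Put price = 0.1856


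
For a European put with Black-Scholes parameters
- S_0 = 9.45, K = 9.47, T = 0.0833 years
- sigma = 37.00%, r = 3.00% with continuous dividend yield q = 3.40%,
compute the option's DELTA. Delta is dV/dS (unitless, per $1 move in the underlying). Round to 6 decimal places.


d1 = 0.0304763272; d2 = -0.0763121085
phi(d1) = 0.3987570533; exp(-qT) = 0.9971718069; exp(-rT) = 0.9975041199
N(-d1) = 0.4878435864
Delta = -exp(-qT) * N(-d1) = -0.9971718069 * 0.4878435864 = -0.486464

Answer: Delta = -0.486464


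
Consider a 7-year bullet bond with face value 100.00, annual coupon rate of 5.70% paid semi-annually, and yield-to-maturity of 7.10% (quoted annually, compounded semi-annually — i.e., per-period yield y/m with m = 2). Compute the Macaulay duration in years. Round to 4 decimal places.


Coupon per period c = face * coupon_rate / m = 2.850000
Periods per year m = 2; per-period yield y/m = 0.035500
Number of cashflows N = 14
Cashflows (t years, CF_t, discount factor 1/(1+y/m)^(m*t), PV):
  t = 0.5000: CF_t = 2.850000, DF = 0.965717, PV = 2.752294
  t = 1.0000: CF_t = 2.850000, DF = 0.932609, PV = 2.657937
  t = 1.5000: CF_t = 2.850000, DF = 0.900637, PV = 2.566815
  t = 2.0000: CF_t = 2.850000, DF = 0.869760, PV = 2.478817
  t = 2.5000: CF_t = 2.850000, DF = 0.839942, PV = 2.393836
  t = 3.0000: CF_t = 2.850000, DF = 0.811147, PV = 2.311768
  t = 3.5000: CF_t = 2.850000, DF = 0.783338, PV = 2.232514
  t = 4.0000: CF_t = 2.850000, DF = 0.756483, PV = 2.155977
  t = 4.5000: CF_t = 2.850000, DF = 0.730549, PV = 2.082063
  t = 5.0000: CF_t = 2.850000, DF = 0.705503, PV = 2.010684
  t = 5.5000: CF_t = 2.850000, DF = 0.681316, PV = 1.941752
  t = 6.0000: CF_t = 2.850000, DF = 0.657959, PV = 1.875183
  t = 6.5000: CF_t = 2.850000, DF = 0.635402, PV = 1.810896
  t = 7.0000: CF_t = 102.850000, DF = 0.613619, PV = 63.110679
Price P = sum_t PV_t = 92.381213
Macaulay numerator sum_t t * PV_t:
  t * PV_t at t = 0.5000: 1.376147
  t * PV_t at t = 1.0000: 2.657937
  t * PV_t at t = 1.5000: 3.850222
  t * PV_t at t = 2.0000: 4.957634
  t * PV_t at t = 2.5000: 5.984589
  t * PV_t at t = 3.0000: 6.935304
  t * PV_t at t = 3.5000: 7.813798
  t * PV_t at t = 4.0000: 8.623906
  t * PV_t at t = 4.5000: 9.369285
  t * PV_t at t = 5.0000: 10.053420
  t * PV_t at t = 5.5000: 10.679635
  t * PV_t at t = 6.0000: 11.251097
  t * PV_t at t = 6.5000: 11.770824
  t * PV_t at t = 7.0000: 441.774751
Macaulay duration D = (sum_t t * PV_t) / P = 537.098550 / 92.381213 = 5.813937

Answer: Macaulay duration = 5.8139 years


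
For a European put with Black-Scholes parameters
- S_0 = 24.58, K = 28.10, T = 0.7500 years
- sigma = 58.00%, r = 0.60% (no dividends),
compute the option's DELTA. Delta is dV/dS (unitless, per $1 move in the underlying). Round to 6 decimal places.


Answer: Delta = -0.502531

Derivation:
d1 = -0.0063438296; d2 = -0.5086385638
phi(d1) = 0.3989342529; exp(-qT) = 1.0000000000; exp(-rT) = 0.9955101098
N(-d1) = 0.5025308049
Delta = -exp(-qT) * N(-d1) = -1.0000000000 * 0.5025308049 = -0.502531


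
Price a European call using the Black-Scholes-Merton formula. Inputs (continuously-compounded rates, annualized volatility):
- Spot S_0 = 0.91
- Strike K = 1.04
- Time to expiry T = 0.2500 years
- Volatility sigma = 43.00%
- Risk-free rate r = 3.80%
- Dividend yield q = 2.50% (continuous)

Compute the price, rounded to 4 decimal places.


d1 = (ln(S/K) + (r - q + 0.5*sigma^2) * T) / (sigma * sqrt(T)) = -0.49845997
d2 = d1 - sigma * sqrt(T) = -0.71345997
exp(-rT) = 0.99054498; exp(-qT) = 0.99376949
C = S_0 * exp(-qT) * N(d1) - K * exp(-rT) * N(d2)
N(d1) = 0.30907994; N(d2) = 0.23778059
C = 0.9100 * 0.99376949 * 0.30907994 - 1.0400 * 0.99054498 * 0.23778059 = 0.0346

Answer: Price = 0.0346


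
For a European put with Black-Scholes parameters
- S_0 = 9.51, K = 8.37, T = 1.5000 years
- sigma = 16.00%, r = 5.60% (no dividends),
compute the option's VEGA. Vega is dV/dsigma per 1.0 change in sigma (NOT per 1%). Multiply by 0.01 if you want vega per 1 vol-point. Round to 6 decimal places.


d1 = 1.1782555568; d2 = 0.9822963774
phi(d1) = 0.1992725862; exp(-qT) = 1.0000000000; exp(-rT) = 0.9194312561
Vega = S * exp(-qT) * phi(d1) * sqrt(T) = 9.5100 * 1.0000000000 * 0.1992725862 * 1.2247448714 = 2.320992

Answer: Vega = 2.320992


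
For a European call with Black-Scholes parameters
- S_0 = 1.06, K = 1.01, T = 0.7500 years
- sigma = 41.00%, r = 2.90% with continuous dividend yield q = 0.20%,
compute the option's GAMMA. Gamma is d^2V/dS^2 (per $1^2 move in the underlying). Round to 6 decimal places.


d1 = 0.3706478251; d2 = 0.0155774095
phi(d1) = 0.3724589538; exp(-qT) = 0.9985011244; exp(-rT) = 0.9784848257
Gamma = exp(-qT) * phi(d1) / (S * sigma * sqrt(T)) = 0.9985011244 * 0.3724589538 / (1.0600 * 0.4100 * 0.8660254038) = 0.988113

Answer: Gamma = 0.988113


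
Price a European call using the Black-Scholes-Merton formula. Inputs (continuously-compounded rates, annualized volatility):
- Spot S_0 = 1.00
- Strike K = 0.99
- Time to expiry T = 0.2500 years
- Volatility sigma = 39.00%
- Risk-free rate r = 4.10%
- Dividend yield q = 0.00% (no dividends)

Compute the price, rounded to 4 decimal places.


d1 = (ln(S/K) + (r - q + 0.5*sigma^2) * T) / (sigma * sqrt(T)) = 0.20160429
d2 = d1 - sigma * sqrt(T) = 0.00660429
exp(-rT) = 0.98980235; exp(-qT) = 1.00000000
C = S_0 * exp(-qT) * N(d1) - K * exp(-rT) * N(d2)
N(d1) = 0.57988695; N(d2) = 0.50263471
C = 1.0000 * 1.00000000 * 0.57988695 - 0.9900 * 0.98980235 * 0.50263471 = 0.0874

Answer: Price = 0.0874


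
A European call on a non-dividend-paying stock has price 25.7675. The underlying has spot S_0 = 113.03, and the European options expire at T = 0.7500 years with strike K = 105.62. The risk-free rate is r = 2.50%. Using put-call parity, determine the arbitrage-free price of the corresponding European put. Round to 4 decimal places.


Put-call parity: C - P = S_0 * exp(-qT) - K * exp(-rT).
S_0 * exp(-qT) = 113.0300 * 1.00000000 = 113.03000000
K * exp(-rT) = 105.6200 * 0.98142469 = 103.65807552
P = C - S*exp(-qT) + K*exp(-rT)
P = 25.7675 - 113.03000000 + 103.65807552 = 16.3956

Answer: Put price = 16.3956


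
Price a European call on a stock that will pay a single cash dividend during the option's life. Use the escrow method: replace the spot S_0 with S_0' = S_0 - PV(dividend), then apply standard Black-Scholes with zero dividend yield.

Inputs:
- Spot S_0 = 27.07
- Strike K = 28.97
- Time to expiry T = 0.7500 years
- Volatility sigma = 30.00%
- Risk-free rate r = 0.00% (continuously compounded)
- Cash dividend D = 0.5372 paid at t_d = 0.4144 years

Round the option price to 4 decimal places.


PV(D) = D * exp(-r * t_d) = 0.5372 * 1.00000000 = 0.53720000
S_0' = S_0 - PV(D) = 27.0700 - 0.53720000 = 26.53280000
d1 = (ln(S_0'/K) + (r + sigma^2/2)*T) / (sigma*sqrt(T)) = -0.20834304
d2 = d1 - sigma*sqrt(T) = -0.46815066
exp(-rT) = 1.00000000
N(d1) = 0.41748057; N(d2) = 0.31983843
C = S_0' * N(d1) - K * exp(-rT) * N(d2) = 26.53280000 * 0.41748057 - 28.9700 * 1.00000000 * 0.31983843 = 1.8112

Answer: Price = 1.8112
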